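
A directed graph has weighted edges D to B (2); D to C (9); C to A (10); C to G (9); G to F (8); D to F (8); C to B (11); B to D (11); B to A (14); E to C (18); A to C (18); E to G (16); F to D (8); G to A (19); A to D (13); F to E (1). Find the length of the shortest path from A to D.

Routes from A to D:
A→C→G→F→D: 18 + 9 + 8 + 8 = 43
A→D: 13
A→C→B→D: 18 + 11 + 11 = 40
Best route has total 13.

13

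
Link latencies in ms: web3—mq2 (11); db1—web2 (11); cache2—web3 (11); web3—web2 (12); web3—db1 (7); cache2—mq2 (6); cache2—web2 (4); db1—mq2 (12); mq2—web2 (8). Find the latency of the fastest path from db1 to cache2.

15

Some routes from db1 to cache2:
db1 → web3 → web2 → cache2: 7 + 12 + 4 = 23
db1 → mq2 → cache2: 12 + 6 = 18
db1 → web2 → cache2: 11 + 4 = 15
db1 → web3 → cache2: 7 + 11 = 18
Best route has total 15 ms.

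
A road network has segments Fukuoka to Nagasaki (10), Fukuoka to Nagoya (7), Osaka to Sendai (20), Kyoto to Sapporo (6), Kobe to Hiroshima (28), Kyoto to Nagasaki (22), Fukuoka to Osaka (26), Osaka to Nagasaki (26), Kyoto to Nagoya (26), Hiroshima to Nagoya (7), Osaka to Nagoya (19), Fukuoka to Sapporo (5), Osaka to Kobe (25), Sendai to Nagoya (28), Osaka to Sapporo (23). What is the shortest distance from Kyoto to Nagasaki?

Some routes from Kyoto to Nagasaki:
Kyoto -> Nagasaki: 22
Kyoto -> Nagoya -> Fukuoka -> Nagasaki: 26 + 7 + 10 = 43
Kyoto -> Sapporo -> Osaka -> Nagasaki: 6 + 23 + 26 = 55
Kyoto -> Sapporo -> Fukuoka -> Nagasaki: 6 + 5 + 10 = 21
Best route has total 21.

21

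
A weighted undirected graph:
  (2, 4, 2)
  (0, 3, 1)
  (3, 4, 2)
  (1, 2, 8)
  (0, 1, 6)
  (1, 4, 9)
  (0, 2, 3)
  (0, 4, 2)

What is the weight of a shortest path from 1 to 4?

A few of the 1→4 routes:
1-0-2-4: 6 + 3 + 2 = 11
1-0-4: 6 + 2 = 8
1-4: 9
1-0-3-4: 6 + 1 + 2 = 9
1-2-4: 8 + 2 = 10
Shortest: 8.

8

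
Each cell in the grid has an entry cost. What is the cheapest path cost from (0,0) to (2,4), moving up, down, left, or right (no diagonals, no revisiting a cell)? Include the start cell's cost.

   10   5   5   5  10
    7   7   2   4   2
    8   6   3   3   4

Cheapest: r0c0→r0c1→r0c2→r1c2→r1c3→r1c4→r2c4
  10 + 5 + 5 + 2 + 4 + 2 + 4 = 32

32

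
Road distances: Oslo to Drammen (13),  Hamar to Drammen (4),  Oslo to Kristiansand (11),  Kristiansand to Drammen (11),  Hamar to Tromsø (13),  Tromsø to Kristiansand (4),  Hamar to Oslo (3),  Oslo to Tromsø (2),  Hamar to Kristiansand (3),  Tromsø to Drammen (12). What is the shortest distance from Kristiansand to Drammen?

Checking several routes:
Kristiansand - Tromsø - Drammen: 4 + 12 = 16
Kristiansand - Hamar - Drammen: 3 + 4 = 7
Kristiansand - Tromsø - Oslo - Hamar - Drammen: 4 + 2 + 3 + 4 = 13
Kristiansand - Oslo - Hamar - Drammen: 11 + 3 + 4 = 18
Kristiansand - Drammen: 11
Shortest: 7.

7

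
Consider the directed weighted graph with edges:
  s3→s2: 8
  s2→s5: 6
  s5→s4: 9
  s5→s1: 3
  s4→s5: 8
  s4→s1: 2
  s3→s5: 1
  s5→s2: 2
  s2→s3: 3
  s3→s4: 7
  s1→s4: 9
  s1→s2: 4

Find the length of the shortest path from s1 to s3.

7

Paths from s1 to s3:
s1 - s4 - s5 - s2 - s3: 9 + 8 + 2 + 3 = 22
s1 - s2 - s3: 4 + 3 = 7
The minimum is 7.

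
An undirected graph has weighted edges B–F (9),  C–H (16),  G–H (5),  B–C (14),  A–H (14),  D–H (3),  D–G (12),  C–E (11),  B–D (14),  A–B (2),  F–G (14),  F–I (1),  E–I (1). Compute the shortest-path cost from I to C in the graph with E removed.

24

Some routes from I to C avoiding E:
I → F → B → D → H → C: 1 + 9 + 14 + 3 + 16 = 43
I → F → G → H → C: 1 + 14 + 5 + 16 = 36
I → F → B → C: 1 + 9 + 14 = 24
I → F → G → D → H → C: 1 + 14 + 12 + 3 + 16 = 46
I → F → B → A → H → C: 1 + 9 + 2 + 14 + 16 = 42
The minimum is 24.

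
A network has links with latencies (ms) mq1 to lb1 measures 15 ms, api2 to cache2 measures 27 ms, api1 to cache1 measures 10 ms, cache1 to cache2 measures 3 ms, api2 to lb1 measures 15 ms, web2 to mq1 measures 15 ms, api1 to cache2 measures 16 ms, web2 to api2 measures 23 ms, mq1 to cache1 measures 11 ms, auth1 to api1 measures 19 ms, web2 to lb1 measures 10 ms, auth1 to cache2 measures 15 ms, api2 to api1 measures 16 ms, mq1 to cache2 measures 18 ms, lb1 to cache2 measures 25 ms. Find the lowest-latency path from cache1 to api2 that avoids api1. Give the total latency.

30

Comparing a few candidate routes:
cache1 -> cache2 -> lb1 -> api2: 3 + 25 + 15 = 43
cache1 -> mq1 -> lb1 -> api2: 11 + 15 + 15 = 41
cache1 -> cache2 -> mq1 -> lb1 -> api2: 3 + 18 + 15 + 15 = 51
cache1 -> mq1 -> web2 -> api2: 11 + 15 + 23 = 49
cache1 -> cache2 -> api2: 3 + 27 = 30
The minimum is 30 ms.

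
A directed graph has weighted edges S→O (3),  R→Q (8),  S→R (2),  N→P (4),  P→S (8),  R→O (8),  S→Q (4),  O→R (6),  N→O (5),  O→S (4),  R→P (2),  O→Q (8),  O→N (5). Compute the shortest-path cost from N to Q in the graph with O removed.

Paths from N to Q avoiding O:
N-P-S-Q: 4 + 8 + 4 = 16
N-P-S-R-Q: 4 + 8 + 2 + 8 = 22
The minimum is 16.

16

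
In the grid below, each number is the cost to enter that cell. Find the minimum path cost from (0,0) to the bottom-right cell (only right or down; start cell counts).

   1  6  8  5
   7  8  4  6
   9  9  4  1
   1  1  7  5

29

One optimal route is r0c0→r0c1→r0c2→r1c2→r2c2→r2c3→r3c3.
Its cost is 1 + 6 + 8 + 4 + 4 + 1 + 5 = 29.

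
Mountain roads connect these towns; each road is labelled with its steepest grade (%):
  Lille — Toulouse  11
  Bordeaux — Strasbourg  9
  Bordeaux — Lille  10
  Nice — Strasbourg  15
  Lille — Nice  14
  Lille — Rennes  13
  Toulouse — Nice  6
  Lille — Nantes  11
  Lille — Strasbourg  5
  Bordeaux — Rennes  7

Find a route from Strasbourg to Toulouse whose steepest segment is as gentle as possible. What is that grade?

Checking several routes:
Strasbourg → Bordeaux → Lille → Nice → Toulouse: max(9, 10, 14, 6) = 14
Strasbourg → Bordeaux → Lille → Toulouse: max(9, 10, 11) = 11
Strasbourg → Lille → Toulouse: max(5, 11) = 11
Strasbourg → Bordeaux → Rennes → Lille → Nice → Toulouse: max(9, 7, 13, 14, 6) = 14
Strasbourg → Bordeaux → Rennes → Lille → Toulouse: max(9, 7, 13, 11) = 13
The minimum achievable maximum is 11%.

11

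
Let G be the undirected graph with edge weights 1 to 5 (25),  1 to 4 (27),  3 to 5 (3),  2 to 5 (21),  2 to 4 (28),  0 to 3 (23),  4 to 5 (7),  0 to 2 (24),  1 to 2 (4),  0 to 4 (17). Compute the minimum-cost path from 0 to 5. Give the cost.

24

Checking several routes:
0 - 2 - 1 - 5: 24 + 4 + 25 = 53
0 - 2 - 4 - 5: 24 + 28 + 7 = 59
0 - 2 - 5: 24 + 21 = 45
0 - 4 - 5: 17 + 7 = 24
0 - 3 - 5: 23 + 3 = 26
Shortest: 24.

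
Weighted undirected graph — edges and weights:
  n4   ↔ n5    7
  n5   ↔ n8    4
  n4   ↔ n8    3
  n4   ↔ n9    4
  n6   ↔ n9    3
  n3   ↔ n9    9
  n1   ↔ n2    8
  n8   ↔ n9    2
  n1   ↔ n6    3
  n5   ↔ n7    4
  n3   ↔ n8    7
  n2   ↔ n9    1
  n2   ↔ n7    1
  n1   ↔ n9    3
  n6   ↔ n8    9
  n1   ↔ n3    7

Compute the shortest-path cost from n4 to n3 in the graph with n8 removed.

A few of the n4→n3 routes:
n4 → n5 → n7 → n2 → n9 → n3: 7 + 4 + 1 + 1 + 9 = 22
n4 → n9 → n3: 4 + 9 = 13
n4 → n9 → n6 → n1 → n3: 4 + 3 + 3 + 7 = 17
n4 → n9 → n1 → n3: 4 + 3 + 7 = 14
n4 → n9 → n2 → n1 → n3: 4 + 1 + 8 + 7 = 20
Best route has total 13.

13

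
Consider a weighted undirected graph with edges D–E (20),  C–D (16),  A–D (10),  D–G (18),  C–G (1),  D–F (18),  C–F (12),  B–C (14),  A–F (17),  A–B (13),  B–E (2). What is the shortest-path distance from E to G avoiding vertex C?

38

Candidate routes:
E-D-G: 20 + 18 = 38
E-B-A-D-G: 2 + 13 + 10 + 18 = 43
E-B-A-F-D-G: 2 + 13 + 17 + 18 + 18 = 68
Best route has total 38.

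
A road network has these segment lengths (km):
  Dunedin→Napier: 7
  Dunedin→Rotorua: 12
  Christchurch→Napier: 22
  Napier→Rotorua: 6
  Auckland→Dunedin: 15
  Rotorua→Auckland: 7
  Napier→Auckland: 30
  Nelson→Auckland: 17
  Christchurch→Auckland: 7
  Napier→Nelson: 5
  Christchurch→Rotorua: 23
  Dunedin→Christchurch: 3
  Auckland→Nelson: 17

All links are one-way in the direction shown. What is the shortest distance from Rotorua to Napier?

29

Candidate routes:
Rotorua → Auckland → Dunedin → Christchurch → Napier: 7 + 15 + 3 + 22 = 47
Rotorua → Auckland → Dunedin → Napier: 7 + 15 + 7 = 29
Best route has total 29 km.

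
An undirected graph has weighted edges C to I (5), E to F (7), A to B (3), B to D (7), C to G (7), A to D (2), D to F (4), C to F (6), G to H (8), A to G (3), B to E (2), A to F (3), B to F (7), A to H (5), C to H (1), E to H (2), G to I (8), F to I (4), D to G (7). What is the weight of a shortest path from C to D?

8

Checking several routes:
C → H → E → B → D: 1 + 2 + 2 + 7 = 12
C → H → E → B → A → D: 1 + 2 + 2 + 3 + 2 = 10
C → H → A → D: 1 + 5 + 2 = 8
C → F → A → D: 6 + 3 + 2 = 11
C → F → D: 6 + 4 = 10
Best route has total 8.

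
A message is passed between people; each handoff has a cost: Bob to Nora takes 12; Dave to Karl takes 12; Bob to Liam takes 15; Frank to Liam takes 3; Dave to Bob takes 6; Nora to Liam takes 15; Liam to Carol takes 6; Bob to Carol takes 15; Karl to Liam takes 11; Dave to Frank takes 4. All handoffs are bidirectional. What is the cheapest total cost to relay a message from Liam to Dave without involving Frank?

21

Candidate routes:
Liam -> Bob -> Dave: 15 + 6 = 21
Liam -> Karl -> Dave: 11 + 12 = 23
Liam -> Nora -> Bob -> Dave: 15 + 12 + 6 = 33
Liam -> Carol -> Bob -> Dave: 6 + 15 + 6 = 27
Shortest: 21.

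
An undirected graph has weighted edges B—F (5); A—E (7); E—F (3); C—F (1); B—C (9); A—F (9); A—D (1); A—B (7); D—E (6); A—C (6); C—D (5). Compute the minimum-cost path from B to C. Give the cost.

A few of the B→C routes:
B → A → F → C: 7 + 9 + 1 = 17
B → A → E → F → C: 7 + 7 + 3 + 1 = 18
B → A → C: 7 + 6 = 13
B → F → C: 5 + 1 = 6
B → A → D → C: 7 + 1 + 5 = 13
B → C: 9
Shortest: 6.

6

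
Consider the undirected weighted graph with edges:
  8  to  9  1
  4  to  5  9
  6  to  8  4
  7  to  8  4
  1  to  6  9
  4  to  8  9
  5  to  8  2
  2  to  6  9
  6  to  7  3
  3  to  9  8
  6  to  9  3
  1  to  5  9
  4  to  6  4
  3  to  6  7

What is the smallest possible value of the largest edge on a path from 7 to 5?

Some routes from 7 to 5:
7-6-3-9-8-5: max(3, 7, 8, 1, 2) = 8
7-8-6-1-5: max(4, 4, 9, 9) = 9
7-8-5: max(4, 2) = 4
7-6-8-5: max(3, 4, 2) = 4
7-8-6-4-5: max(4, 4, 4, 9) = 9
7-6-9-8-5: max(3, 3, 1, 2) = 3
The minimum achievable maximum is 3.

3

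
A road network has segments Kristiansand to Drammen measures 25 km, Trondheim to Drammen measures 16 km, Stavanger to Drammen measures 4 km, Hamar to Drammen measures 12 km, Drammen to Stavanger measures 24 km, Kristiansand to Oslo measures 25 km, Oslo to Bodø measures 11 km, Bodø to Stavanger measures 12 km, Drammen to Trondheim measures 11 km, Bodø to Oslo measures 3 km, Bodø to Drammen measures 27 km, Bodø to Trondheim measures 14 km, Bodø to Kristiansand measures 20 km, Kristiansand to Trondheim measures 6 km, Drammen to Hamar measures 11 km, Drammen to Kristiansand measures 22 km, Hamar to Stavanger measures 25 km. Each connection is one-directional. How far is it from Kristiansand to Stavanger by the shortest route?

46

Some routes from Kristiansand to Stavanger:
Kristiansand - Drammen - Stavanger: 25 + 24 = 49
Kristiansand - Trondheim - Drammen - Stavanger: 6 + 16 + 24 = 46
Kristiansand - Oslo - Bodø - Stavanger: 25 + 11 + 12 = 48
Kristiansand - Trondheim - Drammen - Hamar - Stavanger: 6 + 16 + 11 + 25 = 58
The minimum is 46 km.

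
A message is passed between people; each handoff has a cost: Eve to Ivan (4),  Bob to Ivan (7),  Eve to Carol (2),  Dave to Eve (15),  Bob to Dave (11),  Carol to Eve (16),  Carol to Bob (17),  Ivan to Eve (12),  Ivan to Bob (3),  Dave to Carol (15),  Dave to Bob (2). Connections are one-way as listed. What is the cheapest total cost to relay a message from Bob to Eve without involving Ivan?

26

Candidate routes:
Bob→Dave→Carol→Eve: 11 + 15 + 16 = 42
Bob→Dave→Eve: 11 + 15 = 26
Shortest: 26.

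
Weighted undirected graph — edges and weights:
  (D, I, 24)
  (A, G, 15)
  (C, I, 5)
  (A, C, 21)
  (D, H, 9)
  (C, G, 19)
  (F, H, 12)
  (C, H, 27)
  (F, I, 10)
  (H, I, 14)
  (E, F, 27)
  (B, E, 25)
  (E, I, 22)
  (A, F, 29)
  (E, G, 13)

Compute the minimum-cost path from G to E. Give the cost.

Some routes from G to E:
G -> A -> F -> E: 15 + 29 + 27 = 71
G -> C -> I -> E: 19 + 5 + 22 = 46
G -> E: 13
G -> C -> I -> F -> E: 19 + 5 + 10 + 27 = 61
G -> A -> F -> I -> E: 15 + 29 + 10 + 22 = 76
G -> A -> C -> I -> E: 15 + 21 + 5 + 22 = 63
Best route has total 13.

13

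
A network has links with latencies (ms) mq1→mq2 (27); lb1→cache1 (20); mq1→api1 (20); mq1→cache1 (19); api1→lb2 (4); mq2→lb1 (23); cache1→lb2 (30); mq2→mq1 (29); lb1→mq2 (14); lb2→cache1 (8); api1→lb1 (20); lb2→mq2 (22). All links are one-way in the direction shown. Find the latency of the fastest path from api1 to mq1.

Candidate routes:
api1 → lb1 → cache1 → lb2 → mq2 → mq1: 20 + 20 + 30 + 22 + 29 = 121
api1 → lb1 → mq2 → mq1: 20 + 14 + 29 = 63
api1 → lb2 → mq2 → mq1: 4 + 22 + 29 = 55
Shortest: 55 ms.

55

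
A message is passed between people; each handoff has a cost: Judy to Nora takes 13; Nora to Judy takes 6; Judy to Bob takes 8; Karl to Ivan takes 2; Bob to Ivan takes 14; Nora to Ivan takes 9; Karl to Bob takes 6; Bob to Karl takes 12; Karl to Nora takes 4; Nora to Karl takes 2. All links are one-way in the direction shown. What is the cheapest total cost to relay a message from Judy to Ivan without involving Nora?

22

Candidate routes:
Judy→Bob→Ivan: 8 + 14 = 22
Judy→Bob→Karl→Ivan: 8 + 12 + 2 = 22
Shortest: 22.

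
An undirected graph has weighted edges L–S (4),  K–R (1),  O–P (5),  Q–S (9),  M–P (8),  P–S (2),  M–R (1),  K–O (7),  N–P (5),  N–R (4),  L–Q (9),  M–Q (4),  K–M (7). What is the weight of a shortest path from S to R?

Some routes from S to R:
S -> Q -> M -> R: 9 + 4 + 1 = 14
S -> P -> N -> R: 2 + 5 + 4 = 11
S -> L -> Q -> M -> R: 4 + 9 + 4 + 1 = 18
S -> P -> O -> K -> R: 2 + 5 + 7 + 1 = 15
S -> P -> M -> R: 2 + 8 + 1 = 11
Best route has total 11.

11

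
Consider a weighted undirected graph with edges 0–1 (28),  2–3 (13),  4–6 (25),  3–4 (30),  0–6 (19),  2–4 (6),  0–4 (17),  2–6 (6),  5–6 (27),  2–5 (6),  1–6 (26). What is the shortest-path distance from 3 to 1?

45

Some routes from 3 to 1:
3 → 2 → 6 → 1: 13 + 6 + 26 = 45
3 → 2 → 4 → 0 → 1: 13 + 6 + 17 + 28 = 64
3 → 2 → 6 → 0 → 1: 13 + 6 + 19 + 28 = 66
Shortest: 45.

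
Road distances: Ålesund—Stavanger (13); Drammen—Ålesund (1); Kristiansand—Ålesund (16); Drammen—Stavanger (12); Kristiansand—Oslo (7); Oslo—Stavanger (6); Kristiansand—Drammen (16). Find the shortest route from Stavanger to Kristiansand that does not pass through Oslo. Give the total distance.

Routes from Stavanger to Kristiansand avoiding Oslo:
Stavanger -> Drammen -> Kristiansand: 12 + 16 = 28
Stavanger -> Ålesund -> Kristiansand: 13 + 16 = 29
Stavanger -> Ålesund -> Drammen -> Kristiansand: 13 + 1 + 16 = 30
Stavanger -> Drammen -> Ålesund -> Kristiansand: 12 + 1 + 16 = 29
Best route has total 28.

28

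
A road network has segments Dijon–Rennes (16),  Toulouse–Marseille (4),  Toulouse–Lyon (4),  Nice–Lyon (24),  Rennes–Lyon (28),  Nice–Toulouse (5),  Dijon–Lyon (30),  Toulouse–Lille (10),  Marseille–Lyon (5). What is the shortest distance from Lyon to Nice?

9

Routes from Lyon to Nice:
Lyon→Marseille→Toulouse→Nice: 5 + 4 + 5 = 14
Lyon→Toulouse→Nice: 4 + 5 = 9
Lyon→Nice: 24
Shortest: 9.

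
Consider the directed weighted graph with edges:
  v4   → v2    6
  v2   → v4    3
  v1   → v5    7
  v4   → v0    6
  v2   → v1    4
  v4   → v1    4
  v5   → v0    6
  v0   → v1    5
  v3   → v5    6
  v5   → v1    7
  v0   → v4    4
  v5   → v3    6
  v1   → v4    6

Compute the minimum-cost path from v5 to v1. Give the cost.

7

Routes from v5 to v1:
v5-v0-v1: 6 + 5 = 11
v5-v1: 7
v5-v0-v4-v2-v1: 6 + 4 + 6 + 4 = 20
v5-v0-v4-v1: 6 + 4 + 4 = 14
The minimum is 7.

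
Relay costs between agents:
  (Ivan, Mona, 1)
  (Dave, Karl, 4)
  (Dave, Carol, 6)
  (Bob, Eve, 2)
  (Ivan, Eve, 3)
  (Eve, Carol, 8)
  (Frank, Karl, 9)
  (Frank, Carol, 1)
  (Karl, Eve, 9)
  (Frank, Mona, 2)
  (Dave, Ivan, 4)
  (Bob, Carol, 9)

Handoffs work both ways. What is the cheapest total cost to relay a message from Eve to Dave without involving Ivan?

13

A few of the Eve→Dave routes:
Eve→Bob→Carol→Dave: 2 + 9 + 6 = 17
Eve→Karl→Dave: 9 + 4 = 13
Eve→Carol→Dave: 8 + 6 = 14
Best route has total 13.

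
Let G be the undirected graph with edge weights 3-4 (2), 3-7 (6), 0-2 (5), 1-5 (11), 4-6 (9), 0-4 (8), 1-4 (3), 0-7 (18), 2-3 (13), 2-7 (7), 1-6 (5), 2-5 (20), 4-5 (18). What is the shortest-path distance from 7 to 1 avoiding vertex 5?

11

Checking several routes:
7 -> 3 -> 4 -> 1: 6 + 2 + 3 = 11
7 -> 2 -> 0 -> 4 -> 1: 7 + 5 + 8 + 3 = 23
7 -> 3 -> 4 -> 6 -> 1: 6 + 2 + 9 + 5 = 22
The minimum is 11.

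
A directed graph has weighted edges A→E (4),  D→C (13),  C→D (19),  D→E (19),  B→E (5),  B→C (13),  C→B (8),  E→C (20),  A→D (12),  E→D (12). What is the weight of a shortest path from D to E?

Paths from D to E:
D-E: 19
D-C-B-E: 13 + 8 + 5 = 26
The minimum is 19.

19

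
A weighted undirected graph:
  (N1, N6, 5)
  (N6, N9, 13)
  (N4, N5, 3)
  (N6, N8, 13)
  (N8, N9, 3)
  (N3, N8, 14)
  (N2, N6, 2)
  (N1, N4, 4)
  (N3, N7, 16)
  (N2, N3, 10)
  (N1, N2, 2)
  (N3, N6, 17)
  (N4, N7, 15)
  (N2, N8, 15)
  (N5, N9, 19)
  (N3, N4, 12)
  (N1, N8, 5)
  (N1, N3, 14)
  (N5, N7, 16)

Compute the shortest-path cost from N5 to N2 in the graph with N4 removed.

29

Comparing a few candidate routes:
N5 - N9 - N8 - N1 - N6 - N2: 19 + 3 + 5 + 5 + 2 = 34
N5 - N9 - N6 - N2: 19 + 13 + 2 = 34
N5 - N9 - N8 - N1 - N2: 19 + 3 + 5 + 2 = 29
Shortest: 29.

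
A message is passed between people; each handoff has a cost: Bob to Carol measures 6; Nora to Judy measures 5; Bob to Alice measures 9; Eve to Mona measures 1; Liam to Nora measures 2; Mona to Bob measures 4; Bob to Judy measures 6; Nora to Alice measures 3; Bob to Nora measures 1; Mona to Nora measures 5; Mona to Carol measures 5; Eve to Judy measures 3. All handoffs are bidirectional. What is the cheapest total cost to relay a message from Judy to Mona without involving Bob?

4

Routes from Judy to Mona avoiding Bob:
Judy - Nora - Mona: 5 + 5 = 10
Judy - Eve - Mona: 3 + 1 = 4
The minimum is 4.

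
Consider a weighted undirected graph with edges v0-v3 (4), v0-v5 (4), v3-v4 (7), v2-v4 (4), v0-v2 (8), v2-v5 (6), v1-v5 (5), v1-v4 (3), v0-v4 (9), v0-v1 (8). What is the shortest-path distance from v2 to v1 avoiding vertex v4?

11

Checking several routes:
v2 → v0 → v5 → v1: 8 + 4 + 5 = 17
v2 → v5 → v1: 6 + 5 = 11
v2 → v0 → v1: 8 + 8 = 16
Shortest: 11.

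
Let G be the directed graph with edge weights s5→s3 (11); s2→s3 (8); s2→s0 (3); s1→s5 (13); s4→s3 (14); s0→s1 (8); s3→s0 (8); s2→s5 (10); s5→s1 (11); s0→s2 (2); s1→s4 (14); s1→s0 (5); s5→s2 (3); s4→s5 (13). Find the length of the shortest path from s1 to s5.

13

Routes from s1 to s5:
s1→s4→s3→s0→s2→s5: 14 + 14 + 8 + 2 + 10 = 48
s1→s4→s5: 14 + 13 = 27
s1→s0→s2→s5: 5 + 2 + 10 = 17
s1→s5: 13
Best route has total 13.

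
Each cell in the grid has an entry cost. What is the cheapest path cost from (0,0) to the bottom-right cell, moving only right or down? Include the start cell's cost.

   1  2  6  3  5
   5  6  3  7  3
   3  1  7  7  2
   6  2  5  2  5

Best path: (0,0) -> (0,1) -> (1,1) -> (2,1) -> (3,1) -> (3,2) -> (3,3) -> (3,4)
Cost: 1 + 2 + 6 + 1 + 2 + 5 + 2 + 5 = 24

24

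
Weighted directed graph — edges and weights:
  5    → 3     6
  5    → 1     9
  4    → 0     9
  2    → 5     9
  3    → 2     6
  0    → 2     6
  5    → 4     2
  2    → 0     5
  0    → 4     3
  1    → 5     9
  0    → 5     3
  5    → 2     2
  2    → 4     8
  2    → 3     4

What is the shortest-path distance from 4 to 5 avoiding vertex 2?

Routes from 4 to 5 avoiding 2:
4 → 0 → 5: 9 + 3 = 12
The minimum is 12.

12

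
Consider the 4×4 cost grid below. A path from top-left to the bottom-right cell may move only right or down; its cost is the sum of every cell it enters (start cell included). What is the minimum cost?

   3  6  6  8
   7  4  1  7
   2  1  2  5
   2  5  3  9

27

Path r0c0→r1c0→r2c0→r2c1→r2c2→r3c2→r3c3: 3 + 7 + 2 + 1 + 2 + 3 + 9 = 27.
For comparison, the top-then-right route costs 44.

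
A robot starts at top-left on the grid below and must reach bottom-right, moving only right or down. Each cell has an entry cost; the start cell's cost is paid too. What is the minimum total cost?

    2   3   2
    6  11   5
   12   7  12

24

One optimal route is (0,0) -> (0,1) -> (0,2) -> (1,2) -> (2,2).
Its cost is 2 + 3 + 2 + 5 + 12 = 24.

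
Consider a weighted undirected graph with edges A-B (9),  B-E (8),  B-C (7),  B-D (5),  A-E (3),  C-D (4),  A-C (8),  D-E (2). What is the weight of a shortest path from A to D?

5

Some routes from A to D:
A -> B -> D: 9 + 5 = 14
A -> E -> D: 3 + 2 = 5
A -> E -> B -> D: 3 + 8 + 5 = 16
A -> B -> E -> D: 9 + 8 + 2 = 19
A -> C -> D: 8 + 4 = 12
The minimum is 5.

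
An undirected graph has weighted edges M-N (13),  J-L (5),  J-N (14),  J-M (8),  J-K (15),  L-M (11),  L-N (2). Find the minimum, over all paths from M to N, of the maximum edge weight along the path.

Paths from M to N:
M-J-N: max(8, 14) = 14
M-N: max(13) = 13
M-L-N: max(11, 2) = 11
M-L-J-N: max(11, 5, 14) = 14
M-J-L-N: max(8, 5, 2) = 8
The minimum achievable maximum is 8.

8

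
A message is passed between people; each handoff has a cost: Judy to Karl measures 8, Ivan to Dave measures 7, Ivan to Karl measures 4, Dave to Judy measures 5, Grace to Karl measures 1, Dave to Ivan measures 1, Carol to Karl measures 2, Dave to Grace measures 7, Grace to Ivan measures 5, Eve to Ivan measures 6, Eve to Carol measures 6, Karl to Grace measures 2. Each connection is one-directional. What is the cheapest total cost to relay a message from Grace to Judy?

17

Paths from Grace to Judy:
Grace - Ivan - Dave - Judy: 5 + 7 + 5 = 17
The minimum is 17.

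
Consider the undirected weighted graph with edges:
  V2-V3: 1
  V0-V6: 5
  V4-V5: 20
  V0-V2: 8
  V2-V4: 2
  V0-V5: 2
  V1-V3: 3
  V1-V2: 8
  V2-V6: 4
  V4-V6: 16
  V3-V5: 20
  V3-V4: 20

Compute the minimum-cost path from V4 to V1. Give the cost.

Checking several routes:
V4 -> V6 -> V2 -> V3 -> V1: 16 + 4 + 1 + 3 = 24
V4 -> V2 -> V1: 2 + 8 = 10
V4 -> V3 -> V1: 20 + 3 = 23
V4 -> V2 -> V3 -> V1: 2 + 1 + 3 = 6
V4 -> V6 -> V2 -> V1: 16 + 4 + 8 = 28
V4 -> V3 -> V2 -> V1: 20 + 1 + 8 = 29
Shortest: 6.

6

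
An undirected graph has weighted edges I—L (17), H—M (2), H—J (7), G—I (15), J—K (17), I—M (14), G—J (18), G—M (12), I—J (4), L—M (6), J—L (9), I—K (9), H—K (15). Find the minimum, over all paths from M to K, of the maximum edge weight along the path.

9

Comparing a few candidate routes:
M→H→J→I→K: max(2, 7, 4, 9) = 9
M→L→J→I→K: max(6, 9, 4, 9) = 9
M→I→K: max(14, 9) = 14
The minimum achievable maximum is 9.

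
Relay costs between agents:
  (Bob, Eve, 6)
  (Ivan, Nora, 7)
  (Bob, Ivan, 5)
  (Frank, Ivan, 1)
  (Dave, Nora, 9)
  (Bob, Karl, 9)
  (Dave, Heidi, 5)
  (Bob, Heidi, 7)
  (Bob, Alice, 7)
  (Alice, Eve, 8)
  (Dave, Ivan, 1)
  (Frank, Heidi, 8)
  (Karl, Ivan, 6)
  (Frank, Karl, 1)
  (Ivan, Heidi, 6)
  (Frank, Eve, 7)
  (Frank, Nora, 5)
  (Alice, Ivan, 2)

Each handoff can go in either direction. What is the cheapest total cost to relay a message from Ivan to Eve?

8

A few of the Ivan→Eve routes:
Ivan - Bob - Eve: 5 + 6 = 11
Ivan - Alice - Bob - Eve: 2 + 7 + 6 = 15
Ivan - Alice - Eve: 2 + 8 = 10
Ivan - Karl - Frank - Eve: 6 + 1 + 7 = 14
Ivan - Frank - Eve: 1 + 7 = 8
Shortest: 8.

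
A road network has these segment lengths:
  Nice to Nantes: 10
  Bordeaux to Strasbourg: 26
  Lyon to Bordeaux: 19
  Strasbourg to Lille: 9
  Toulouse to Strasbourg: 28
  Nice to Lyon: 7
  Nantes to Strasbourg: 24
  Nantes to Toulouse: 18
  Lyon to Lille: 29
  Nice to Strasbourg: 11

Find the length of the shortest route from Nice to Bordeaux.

26

Checking several routes:
Nice→Nantes→Strasbourg→Bordeaux: 10 + 24 + 26 = 60
Nice→Strasbourg→Bordeaux: 11 + 26 = 37
Nice→Lyon→Bordeaux: 7 + 19 = 26
Nice→Strasbourg→Lille→Lyon→Bordeaux: 11 + 9 + 29 + 19 = 68
The minimum is 26.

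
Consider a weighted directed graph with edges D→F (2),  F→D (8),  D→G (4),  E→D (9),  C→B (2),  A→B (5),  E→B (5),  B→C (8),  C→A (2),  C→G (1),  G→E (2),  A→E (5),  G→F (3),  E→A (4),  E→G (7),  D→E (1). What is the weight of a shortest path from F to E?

Routes from F to E:
F - D - E: 8 + 1 = 9
F - D - G - E: 8 + 4 + 2 = 14
Best route has total 9.

9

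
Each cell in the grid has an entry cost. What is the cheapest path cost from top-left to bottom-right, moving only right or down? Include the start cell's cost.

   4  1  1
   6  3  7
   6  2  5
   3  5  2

17

Best path: [0,0]→[0,1]→[1,1]→[2,1]→[2,2]→[3,2]
Cost: 4 + 1 + 3 + 2 + 5 + 2 = 17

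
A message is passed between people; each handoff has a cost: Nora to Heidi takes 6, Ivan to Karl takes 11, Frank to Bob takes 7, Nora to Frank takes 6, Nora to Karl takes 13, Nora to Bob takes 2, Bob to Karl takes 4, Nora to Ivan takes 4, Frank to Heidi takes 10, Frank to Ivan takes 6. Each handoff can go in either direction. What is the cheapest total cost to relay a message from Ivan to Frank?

Comparing a few candidate routes:
Ivan - Nora - Bob - Frank: 4 + 2 + 7 = 13
Ivan - Frank: 6
Ivan - Nora - Frank: 4 + 6 = 10
Best route has total 6.

6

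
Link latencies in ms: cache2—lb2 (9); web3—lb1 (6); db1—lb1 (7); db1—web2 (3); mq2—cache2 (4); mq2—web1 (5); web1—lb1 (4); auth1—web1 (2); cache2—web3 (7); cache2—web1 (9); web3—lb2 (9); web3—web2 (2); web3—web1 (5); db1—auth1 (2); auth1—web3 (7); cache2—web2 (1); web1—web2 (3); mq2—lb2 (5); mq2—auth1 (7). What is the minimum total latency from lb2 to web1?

10

Checking several routes:
lb2 → mq2 → web1: 5 + 5 = 10
lb2 → cache2 → web2 → web1: 9 + 1 + 3 = 13
lb2 → web3 → web2 → web1: 9 + 2 + 3 = 14
lb2 → mq2 → cache2 → web2 → web1: 5 + 4 + 1 + 3 = 13
lb2 → web3 → web1: 9 + 5 = 14
The minimum is 10 ms.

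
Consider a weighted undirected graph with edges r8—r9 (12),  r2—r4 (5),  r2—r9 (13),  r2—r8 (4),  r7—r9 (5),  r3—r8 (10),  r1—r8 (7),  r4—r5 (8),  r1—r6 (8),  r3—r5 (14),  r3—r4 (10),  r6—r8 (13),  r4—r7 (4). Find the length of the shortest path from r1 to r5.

24

Comparing a few candidate routes:
r1 -> r8 -> r3 -> r4 -> r5: 7 + 10 + 10 + 8 = 35
r1 -> r8 -> r3 -> r5: 7 + 10 + 14 = 31
r1 -> r8 -> r2 -> r4 -> r5: 7 + 4 + 5 + 8 = 24
Shortest: 24.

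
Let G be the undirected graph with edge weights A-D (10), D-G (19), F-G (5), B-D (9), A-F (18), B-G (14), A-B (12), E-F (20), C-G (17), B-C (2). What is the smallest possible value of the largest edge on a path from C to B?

2

A few of the C→B routes:
C -> G -> F -> A -> B: max(17, 5, 18, 12) = 18
C -> G -> B: max(17, 14) = 17
C -> B: max(2) = 2
Best route has worst link 2.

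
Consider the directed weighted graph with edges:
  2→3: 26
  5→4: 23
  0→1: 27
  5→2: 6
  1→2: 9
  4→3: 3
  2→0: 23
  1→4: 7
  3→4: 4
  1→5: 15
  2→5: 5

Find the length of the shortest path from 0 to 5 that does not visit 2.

Paths from 0 to 5 avoiding 2:
0 → 1 → 5: 27 + 15 = 42
The minimum is 42.

42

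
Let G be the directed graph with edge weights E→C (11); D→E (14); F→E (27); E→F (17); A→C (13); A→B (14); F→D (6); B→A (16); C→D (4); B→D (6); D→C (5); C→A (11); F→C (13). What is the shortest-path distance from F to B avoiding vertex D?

38

Paths from F to B avoiding D:
F -> C -> A -> B: 13 + 11 + 14 = 38
F -> E -> C -> A -> B: 27 + 11 + 11 + 14 = 63
The minimum is 38.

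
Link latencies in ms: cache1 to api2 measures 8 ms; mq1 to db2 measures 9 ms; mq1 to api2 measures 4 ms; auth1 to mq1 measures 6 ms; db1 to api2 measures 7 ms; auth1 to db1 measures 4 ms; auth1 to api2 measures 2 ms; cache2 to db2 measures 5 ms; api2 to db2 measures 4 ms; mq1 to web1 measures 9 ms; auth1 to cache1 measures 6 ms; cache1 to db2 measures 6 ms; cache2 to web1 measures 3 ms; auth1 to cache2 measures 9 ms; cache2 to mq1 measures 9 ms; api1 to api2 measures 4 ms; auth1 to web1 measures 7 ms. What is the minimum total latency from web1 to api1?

Some routes from web1 to api1:
web1 -> auth1 -> api2 -> api1: 7 + 2 + 4 = 13
web1 -> mq1 -> api2 -> api1: 9 + 4 + 4 = 17
web1 -> cache2 -> db2 -> api2 -> api1: 3 + 5 + 4 + 4 = 16
Best route has total 13 ms.

13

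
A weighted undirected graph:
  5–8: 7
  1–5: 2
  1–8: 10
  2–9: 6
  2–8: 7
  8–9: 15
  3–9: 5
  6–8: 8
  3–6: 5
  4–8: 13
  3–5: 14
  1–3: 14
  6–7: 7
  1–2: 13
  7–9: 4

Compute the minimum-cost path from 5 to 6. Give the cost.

Some routes from 5 to 6:
5-8-6: 7 + 8 = 15
5-3-6: 14 + 5 = 19
5-3-9-7-6: 14 + 5 + 4 + 7 = 30
5-1-3-6: 2 + 14 + 5 = 21
5-8-2-9-3-6: 7 + 7 + 6 + 5 + 5 = 30
5-1-8-6: 2 + 10 + 8 = 20
Shortest: 15.

15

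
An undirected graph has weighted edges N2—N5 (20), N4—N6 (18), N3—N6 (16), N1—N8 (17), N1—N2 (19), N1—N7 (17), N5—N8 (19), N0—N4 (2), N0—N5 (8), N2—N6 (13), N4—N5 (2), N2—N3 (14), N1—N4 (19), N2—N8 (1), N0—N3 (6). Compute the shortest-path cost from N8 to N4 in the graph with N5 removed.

A few of the N8→N4 routes:
N8 - N2 - N6 - N3 - N0 - N4: 1 + 13 + 16 + 6 + 2 = 38
N8 - N2 - N6 - N4: 1 + 13 + 18 = 32
N8 - N2 - N1 - N4: 1 + 19 + 19 = 39
N8 - N2 - N3 - N0 - N4: 1 + 14 + 6 + 2 = 23
N8 - N1 - N4: 17 + 19 = 36
The minimum is 23.

23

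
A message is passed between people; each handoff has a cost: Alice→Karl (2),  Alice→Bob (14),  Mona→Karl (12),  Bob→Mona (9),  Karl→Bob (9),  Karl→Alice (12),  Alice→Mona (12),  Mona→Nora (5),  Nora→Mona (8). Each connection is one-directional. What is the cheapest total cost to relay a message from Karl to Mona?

18

Candidate routes:
Karl -> Alice -> Mona: 12 + 12 = 24
Karl -> Alice -> Bob -> Mona: 12 + 14 + 9 = 35
Karl -> Bob -> Mona: 9 + 9 = 18
Best route has total 18.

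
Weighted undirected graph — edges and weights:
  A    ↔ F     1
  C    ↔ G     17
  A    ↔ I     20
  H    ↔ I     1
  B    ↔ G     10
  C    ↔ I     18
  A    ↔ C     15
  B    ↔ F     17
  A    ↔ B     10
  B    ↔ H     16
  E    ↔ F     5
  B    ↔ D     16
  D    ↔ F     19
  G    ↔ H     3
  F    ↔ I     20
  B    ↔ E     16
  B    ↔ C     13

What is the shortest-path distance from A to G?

20

A few of the A→G routes:
A → F → I → H → G: 1 + 20 + 1 + 3 = 25
A → B → H → G: 10 + 16 + 3 = 29
A → I → H → G: 20 + 1 + 3 = 24
A → B → G: 10 + 10 = 20
A → F → B → G: 1 + 17 + 10 = 28
The minimum is 20.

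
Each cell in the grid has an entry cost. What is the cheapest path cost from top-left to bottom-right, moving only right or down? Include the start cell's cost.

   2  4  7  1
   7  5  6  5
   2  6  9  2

Take (0,0) (0,1) (0,2) (0,3) (1,3) (2,3) for a total of 2 + 4 + 7 + 1 + 5 + 2 = 21.

21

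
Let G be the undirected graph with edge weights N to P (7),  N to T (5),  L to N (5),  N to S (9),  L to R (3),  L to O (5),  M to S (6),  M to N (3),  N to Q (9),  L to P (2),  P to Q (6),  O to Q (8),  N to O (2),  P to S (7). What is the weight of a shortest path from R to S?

12

Comparing a few candidate routes:
R - L - O - N - S: 3 + 5 + 2 + 9 = 19
R - L - N - M - S: 3 + 5 + 3 + 6 = 17
R - L - N - S: 3 + 5 + 9 = 17
R - L - P - S: 3 + 2 + 7 = 12
The minimum is 12.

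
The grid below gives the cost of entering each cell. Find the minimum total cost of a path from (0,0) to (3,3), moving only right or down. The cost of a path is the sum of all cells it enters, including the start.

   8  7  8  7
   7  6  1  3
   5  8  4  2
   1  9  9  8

35

Take (0,0) (0,1) (1,1) (1,2) (1,3) (2,3) (3,3) for a total of 8 + 7 + 6 + 1 + 3 + 2 + 8 = 35.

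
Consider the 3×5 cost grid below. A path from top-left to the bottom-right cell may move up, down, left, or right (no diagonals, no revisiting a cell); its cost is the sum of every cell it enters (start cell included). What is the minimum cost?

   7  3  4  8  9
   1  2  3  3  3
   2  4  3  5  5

24

Cheapest: [0,0]→[1,0]→[1,1]→[1,2]→[1,3]→[1,4]→[2,4]
  7 + 1 + 2 + 3 + 3 + 3 + 5 = 24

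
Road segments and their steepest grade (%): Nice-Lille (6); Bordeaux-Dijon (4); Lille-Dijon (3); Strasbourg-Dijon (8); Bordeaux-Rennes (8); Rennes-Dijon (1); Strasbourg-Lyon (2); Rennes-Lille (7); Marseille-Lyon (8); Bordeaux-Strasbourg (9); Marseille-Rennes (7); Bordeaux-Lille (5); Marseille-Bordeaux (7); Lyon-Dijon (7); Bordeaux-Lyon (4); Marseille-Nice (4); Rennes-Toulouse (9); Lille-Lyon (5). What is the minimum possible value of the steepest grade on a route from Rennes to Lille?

Checking several routes:
Rennes→Dijon→Lille: max(1, 3) = 3
Rennes→Marseille→Nice→Lille: max(7, 4, 6) = 7
Rennes→Dijon→Bordeaux→Lyon→Lille: max(1, 4, 4, 5) = 5
Rennes→Dijon→Bordeaux→Lille: max(1, 4, 5) = 5
Rennes→Lille: max(7) = 7
Best route has worst link 3%.

3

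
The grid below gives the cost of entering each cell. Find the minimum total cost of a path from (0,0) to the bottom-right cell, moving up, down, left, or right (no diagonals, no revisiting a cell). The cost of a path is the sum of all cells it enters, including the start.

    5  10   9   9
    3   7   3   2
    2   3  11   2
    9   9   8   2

Best path: (0,0) (1,0) (1,1) (1,2) (1,3) (2,3) (3,3)
Cost: 5 + 3 + 7 + 3 + 2 + 2 + 2 = 24

24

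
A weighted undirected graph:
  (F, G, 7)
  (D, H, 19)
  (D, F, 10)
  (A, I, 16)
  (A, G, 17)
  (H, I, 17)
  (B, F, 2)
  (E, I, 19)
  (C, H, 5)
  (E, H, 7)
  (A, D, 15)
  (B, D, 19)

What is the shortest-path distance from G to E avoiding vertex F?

Candidate routes:
G→A→D→H→I→E: 17 + 15 + 19 + 17 + 19 = 87
G→A→I→E: 17 + 16 + 19 = 52
G→A→I→H→E: 17 + 16 + 17 + 7 = 57
G→A→D→H→E: 17 + 15 + 19 + 7 = 58
Best route has total 52.

52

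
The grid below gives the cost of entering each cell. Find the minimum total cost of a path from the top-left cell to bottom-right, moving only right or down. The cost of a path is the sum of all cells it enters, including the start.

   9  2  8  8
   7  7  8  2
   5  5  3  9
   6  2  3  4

One optimal route is r0c0 r0c1 r1c1 r2c1 r3c1 r3c2 r3c3.
Its cost is 9 + 2 + 7 + 5 + 2 + 3 + 4 = 32.
(Top row then right column would cost 42.)

32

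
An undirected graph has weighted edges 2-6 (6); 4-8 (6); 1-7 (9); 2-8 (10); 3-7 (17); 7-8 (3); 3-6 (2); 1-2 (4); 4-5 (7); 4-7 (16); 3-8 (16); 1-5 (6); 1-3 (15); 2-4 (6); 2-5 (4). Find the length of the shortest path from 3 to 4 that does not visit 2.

Comparing a few candidate routes:
3→1→7→8→4: 15 + 9 + 3 + 6 = 33
3→1→5→4: 15 + 6 + 7 = 28
3→7→4: 17 + 16 = 33
3→8→4: 16 + 6 = 22
3→7→8→4: 17 + 3 + 6 = 26
Best route has total 22.

22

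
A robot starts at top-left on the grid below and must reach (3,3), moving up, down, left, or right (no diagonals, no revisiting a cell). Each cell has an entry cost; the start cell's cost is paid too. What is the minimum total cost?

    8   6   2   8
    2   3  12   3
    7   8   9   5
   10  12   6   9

41

Cheapest: (0,0) -> (0,1) -> (0,2) -> (0,3) -> (1,3) -> (2,3) -> (3,3)
  8 + 6 + 2 + 8 + 3 + 5 + 9 = 41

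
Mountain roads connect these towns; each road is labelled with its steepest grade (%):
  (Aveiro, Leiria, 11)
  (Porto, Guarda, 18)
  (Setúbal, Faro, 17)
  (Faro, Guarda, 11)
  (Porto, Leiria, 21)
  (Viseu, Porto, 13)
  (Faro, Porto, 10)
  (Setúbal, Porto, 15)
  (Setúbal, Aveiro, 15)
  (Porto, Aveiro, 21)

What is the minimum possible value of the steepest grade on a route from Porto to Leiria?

Candidate routes:
Porto→Leiria: max(21) = 21
Porto→Aveiro→Leiria: max(21, 11) = 21
Porto→Setúbal→Aveiro→Leiria: max(15, 15, 11) = 15
Porto→Guarda→Faro→Setúbal→Aveiro→Leiria: max(18, 11, 17, 15, 11) = 18
Porto→Faro→Setúbal→Aveiro→Leiria: max(10, 17, 15, 11) = 17
Best route has worst link 15%.

15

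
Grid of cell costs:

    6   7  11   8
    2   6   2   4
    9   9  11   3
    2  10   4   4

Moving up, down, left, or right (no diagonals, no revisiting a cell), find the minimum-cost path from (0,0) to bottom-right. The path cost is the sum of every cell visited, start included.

Cheapest: [0,0]→[1,0]→[1,1]→[1,2]→[1,3]→[2,3]→[3,3]
  6 + 2 + 6 + 2 + 4 + 3 + 4 = 27

27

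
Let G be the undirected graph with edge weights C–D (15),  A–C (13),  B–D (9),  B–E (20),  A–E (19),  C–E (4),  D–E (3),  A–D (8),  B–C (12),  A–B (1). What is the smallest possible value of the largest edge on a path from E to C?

4

Checking several routes:
E→D→B→A→C: max(3, 9, 1, 13) = 13
E→D→A→C: max(3, 8, 13) = 13
E→D→A→B→C: max(3, 8, 1, 12) = 12
E→D→B→C: max(3, 9, 12) = 12
E→C: max(4) = 4
Smallest bottleneck: 4.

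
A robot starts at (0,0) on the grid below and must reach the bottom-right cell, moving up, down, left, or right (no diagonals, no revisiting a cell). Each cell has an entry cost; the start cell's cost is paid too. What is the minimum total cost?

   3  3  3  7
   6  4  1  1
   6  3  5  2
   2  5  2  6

19

Cheapest: (0,0) (0,1) (0,2) (1,2) (1,3) (2,3) (3,3)
  3 + 3 + 3 + 1 + 1 + 2 + 6 = 19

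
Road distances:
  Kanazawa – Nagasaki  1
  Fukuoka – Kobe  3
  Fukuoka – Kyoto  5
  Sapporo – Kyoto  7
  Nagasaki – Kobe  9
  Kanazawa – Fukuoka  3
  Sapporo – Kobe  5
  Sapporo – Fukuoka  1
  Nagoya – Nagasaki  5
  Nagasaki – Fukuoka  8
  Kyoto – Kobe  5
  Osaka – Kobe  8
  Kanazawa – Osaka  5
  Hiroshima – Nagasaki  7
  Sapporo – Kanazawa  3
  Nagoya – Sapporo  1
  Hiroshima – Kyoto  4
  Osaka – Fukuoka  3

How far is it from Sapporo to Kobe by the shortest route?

Comparing a few candidate routes:
Sapporo - Fukuoka - Osaka - Kobe: 1 + 3 + 8 = 12
Sapporo - Kobe: 5
Sapporo - Kyoto - Kobe: 7 + 5 = 12
Sapporo - Fukuoka - Kobe: 1 + 3 = 4
Sapporo - Fukuoka - Kyoto - Kobe: 1 + 5 + 5 = 11
Sapporo - Kanazawa - Fukuoka - Kobe: 3 + 3 + 3 = 9
Best route has total 4.

4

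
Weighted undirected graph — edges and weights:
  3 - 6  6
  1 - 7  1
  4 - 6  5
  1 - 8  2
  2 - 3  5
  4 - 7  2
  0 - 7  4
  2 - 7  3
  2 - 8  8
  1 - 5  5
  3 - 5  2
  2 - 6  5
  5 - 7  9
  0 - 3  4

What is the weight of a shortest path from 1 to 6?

Comparing a few candidate routes:
1 - 7 - 2 - 3 - 6: 1 + 3 + 5 + 6 = 15
1 - 8 - 2 - 6: 2 + 8 + 5 = 15
1 - 7 - 2 - 6: 1 + 3 + 5 = 9
1 - 7 - 4 - 6: 1 + 2 + 5 = 8
1 - 5 - 3 - 6: 5 + 2 + 6 = 13
Best route has total 8.

8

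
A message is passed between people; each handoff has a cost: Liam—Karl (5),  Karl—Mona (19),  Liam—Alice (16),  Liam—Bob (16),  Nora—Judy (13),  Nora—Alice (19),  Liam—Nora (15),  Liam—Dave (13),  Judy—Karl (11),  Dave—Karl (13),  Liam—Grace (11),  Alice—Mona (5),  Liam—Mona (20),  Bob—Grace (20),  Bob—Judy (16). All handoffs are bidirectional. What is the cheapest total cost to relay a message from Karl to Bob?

21

Checking several routes:
Karl -> Judy -> Bob: 11 + 16 = 27
Karl -> Dave -> Liam -> Bob: 13 + 13 + 16 = 42
Karl -> Liam -> Bob: 5 + 16 = 21
Karl -> Liam -> Grace -> Bob: 5 + 11 + 20 = 36
The minimum is 21.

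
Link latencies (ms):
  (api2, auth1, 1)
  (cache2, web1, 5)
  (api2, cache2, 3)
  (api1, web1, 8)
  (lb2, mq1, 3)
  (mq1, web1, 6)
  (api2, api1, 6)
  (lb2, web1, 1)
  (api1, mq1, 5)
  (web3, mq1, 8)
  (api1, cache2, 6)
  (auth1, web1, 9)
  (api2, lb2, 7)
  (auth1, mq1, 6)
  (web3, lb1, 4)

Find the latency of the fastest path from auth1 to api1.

Checking several routes:
auth1 - api2 - cache2 - web1 - api1: 1 + 3 + 5 + 8 = 17
auth1 - mq1 - api1: 6 + 5 = 11
auth1 - api2 - lb2 - web1 - api1: 1 + 7 + 1 + 8 = 17
auth1 - api2 - lb2 - mq1 - api1: 1 + 7 + 3 + 5 = 16
auth1 - api2 - cache2 - api1: 1 + 3 + 6 = 10
auth1 - api2 - api1: 1 + 6 = 7
Best route has total 7 ms.

7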